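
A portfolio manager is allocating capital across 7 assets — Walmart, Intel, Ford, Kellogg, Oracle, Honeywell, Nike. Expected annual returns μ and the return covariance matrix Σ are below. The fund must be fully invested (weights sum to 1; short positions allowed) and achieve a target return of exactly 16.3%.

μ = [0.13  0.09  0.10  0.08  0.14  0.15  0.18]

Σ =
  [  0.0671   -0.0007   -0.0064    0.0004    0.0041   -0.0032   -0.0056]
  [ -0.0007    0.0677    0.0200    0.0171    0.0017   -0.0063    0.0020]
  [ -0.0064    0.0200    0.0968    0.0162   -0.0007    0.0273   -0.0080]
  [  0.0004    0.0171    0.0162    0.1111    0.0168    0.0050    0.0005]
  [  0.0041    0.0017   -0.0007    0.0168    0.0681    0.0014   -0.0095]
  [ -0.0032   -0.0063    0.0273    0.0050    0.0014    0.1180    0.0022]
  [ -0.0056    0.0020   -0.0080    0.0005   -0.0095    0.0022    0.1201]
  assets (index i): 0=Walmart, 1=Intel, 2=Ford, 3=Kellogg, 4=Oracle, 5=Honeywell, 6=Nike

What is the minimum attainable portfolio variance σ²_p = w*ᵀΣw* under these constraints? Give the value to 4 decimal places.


0.0303

x=Σ⁻¹μ = [2.0957  1.1119  0.7720  0.0482  2.1220  1.1484  1.7760]
y=Σ⁻¹𝟙 = [16.0556  11.9397  7.1995  3.5759  13.8974  7.3733  10.3051]
a=μᵀx=1.242606  b=𝟙ᵀx=9.074366  c=𝟙ᵀy=70.346442  D=ac−b²=5.068812
λ₁=(c·0.163−b)/D = (70.346442·0.163−9.074366)/5.068812 = 0.471926
λ₂=(a−b·0.163)/D = (1.242606−9.074366·0.163)/5.068812 = -0.046661
w* = 0.471926·x + -0.046661·y:
  w_0 = 0.471926·2.0957 + -0.046661·16.0556 = 0.2398  (Walmart)
  w_1 = 0.471926·1.1119 + -0.046661·11.9397 = -0.0324  (Intel)
  w_2 = 0.471926·0.7720 + -0.046661·7.1995 = 0.0284  (Ford)
  w_3 = 0.471926·0.0482 + -0.046661·3.5759 = -0.1441  (Kellogg)
  w_4 = 0.471926·2.1220 + -0.046661·13.8974 = 0.3530  (Oracle)
  w_5 = 0.471926·1.1484 + -0.046661·7.3733 = 0.1979  (Honeywell)
  w_6 = 0.471926·1.7760 + -0.046661·10.3051 = 0.3573  (Nike)
Σw_i=1.0000  μᵀw=0.1630
σ²=wᵀΣw=λ₁·μ_p+λ₂ = 0.471926·0.163 + -0.046661 = 0.030263 ≈ 0.0303


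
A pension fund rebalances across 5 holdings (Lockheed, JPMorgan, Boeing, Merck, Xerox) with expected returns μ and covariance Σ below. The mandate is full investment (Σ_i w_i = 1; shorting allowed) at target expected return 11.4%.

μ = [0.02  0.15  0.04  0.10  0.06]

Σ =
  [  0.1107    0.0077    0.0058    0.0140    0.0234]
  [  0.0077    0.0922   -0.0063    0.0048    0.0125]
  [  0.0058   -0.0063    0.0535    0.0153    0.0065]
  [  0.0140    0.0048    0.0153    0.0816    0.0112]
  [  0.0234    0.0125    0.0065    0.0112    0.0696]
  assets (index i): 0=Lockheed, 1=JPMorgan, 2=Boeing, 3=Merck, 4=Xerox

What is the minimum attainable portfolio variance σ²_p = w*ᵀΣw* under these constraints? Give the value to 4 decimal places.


x=Σ⁻¹μ = [-0.1754  1.5752  0.6181  0.9892  0.4212]
y=Σ⁻¹𝟙 = [4.8768  10.0919  16.4539  6.5978  8.3174]
a=μᵀx=0.381688  b=𝟙ᵀx=3.428300  c=𝟙ᵀy=46.337798  D=ac−b²=5.933327
λ₁=(c·0.114−b)/D = (46.337798·0.114−3.428300)/5.933327 = 0.312507
λ₂=(a−b·0.114)/D = (0.381688−3.428300·0.114)/5.933327 = -0.001540
w* = 0.312507·x + -0.001540·y:
  w_0 = 0.312507·-0.1754 + -0.001540·4.8768 = -0.0623  (Lockheed)
  w_1 = 0.312507·1.5752 + -0.001540·10.0919 = 0.4767  (JPMorgan)
  w_2 = 0.312507·0.6181 + -0.001540·16.4539 = 0.1678  (Boeing)
  w_3 = 0.312507·0.9892 + -0.001540·6.5978 = 0.2990  (Merck)
  w_4 = 0.312507·0.4212 + -0.001540·8.3174 = 0.1188  (Xerox)
Σw_i=1.0000  μᵀw=0.1140
σ²=wᵀΣw=λ₁·μ_p+λ₂ = 0.312507·0.114 + -0.001540 = 0.034086 ≈ 0.0341

0.0341


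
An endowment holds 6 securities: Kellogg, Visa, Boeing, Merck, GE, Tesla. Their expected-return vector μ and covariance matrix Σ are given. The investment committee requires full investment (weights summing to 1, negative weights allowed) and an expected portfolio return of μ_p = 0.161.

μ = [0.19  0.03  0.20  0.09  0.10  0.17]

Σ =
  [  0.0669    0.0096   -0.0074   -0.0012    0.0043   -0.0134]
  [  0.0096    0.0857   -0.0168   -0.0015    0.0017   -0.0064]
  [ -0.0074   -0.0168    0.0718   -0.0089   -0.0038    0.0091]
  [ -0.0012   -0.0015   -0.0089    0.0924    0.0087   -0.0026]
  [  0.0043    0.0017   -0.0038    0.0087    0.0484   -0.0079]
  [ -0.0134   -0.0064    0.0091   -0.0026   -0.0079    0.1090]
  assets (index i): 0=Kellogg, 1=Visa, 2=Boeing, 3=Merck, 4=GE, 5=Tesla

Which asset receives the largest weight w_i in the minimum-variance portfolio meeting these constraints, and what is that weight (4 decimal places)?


Kellogg (0.2884)

u=Σ⁻¹μ = [3.3723  0.7471  3.3250  1.2067  2.0980  1.9213]
v=Σ⁻¹𝟙 = [16.4230  14.4534  19.9759  11.6383  20.1477  12.1121]
a=μᵀu=1.973176  b=𝟙ᵀu=12.670437  c=𝟙ᵀv=94.750493  D=ac−b²=26.419447
λ₁=(c·0.161−b)/D = (94.750493·0.161−12.670437)/26.419447 = 0.097822
λ₂=(a−b·0.161)/D = (1.973176−12.670437·0.161)/26.419447 = -0.002527
w* = 0.097822·u + -0.002527·v:
  w_0 = 0.097822·3.3723 + -0.002527·16.4230 = 0.2884  (Kellogg)
  w_1 = 0.097822·0.7471 + -0.002527·14.4534 = 0.0366  (Visa)
  w_2 = 0.097822·3.3250 + -0.002527·19.9759 = 0.2748  (Boeing)
  w_3 = 0.097822·1.2067 + -0.002527·11.6383 = 0.0886  (Merck)
  w_4 = 0.097822·2.0980 + -0.002527·20.1477 = 0.1543  (GE)
  w_5 = 0.097822·1.9213 + -0.002527·12.1121 = 0.1573  (Tesla)
Σw_i=1.0000  μᵀw=0.1610
σ²=wᵀΣw=λ₁·μ_p+λ₂ = 0.097822·0.161 + -0.002527 = 0.013222 ≈ 0.0132


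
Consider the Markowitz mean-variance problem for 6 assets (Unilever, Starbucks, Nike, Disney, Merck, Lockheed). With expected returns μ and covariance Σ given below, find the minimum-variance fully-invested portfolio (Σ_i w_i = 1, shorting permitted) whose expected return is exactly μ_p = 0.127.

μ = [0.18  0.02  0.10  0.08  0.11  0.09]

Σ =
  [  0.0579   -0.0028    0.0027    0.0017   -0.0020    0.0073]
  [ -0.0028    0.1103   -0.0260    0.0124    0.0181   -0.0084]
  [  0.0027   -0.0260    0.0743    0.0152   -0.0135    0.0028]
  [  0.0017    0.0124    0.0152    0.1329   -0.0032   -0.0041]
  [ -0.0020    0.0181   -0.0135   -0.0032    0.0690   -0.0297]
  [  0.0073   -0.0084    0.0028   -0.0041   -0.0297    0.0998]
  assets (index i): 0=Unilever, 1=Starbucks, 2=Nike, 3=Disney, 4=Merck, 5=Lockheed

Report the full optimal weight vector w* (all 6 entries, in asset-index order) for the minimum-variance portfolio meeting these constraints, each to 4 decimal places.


0.3442  0.0112  0.1696  0.0468  0.2790  0.1492

x=Σ⁻¹μ = [2.9381  0.2836  1.6584  0.4549  2.5742  1.4490]
y=Σ⁻¹𝟙 = [15.4843  10.8581  19.2242  5.1764  23.1365  16.3599]
a=μᵀx=1.150338  b=𝟙ᵀx=9.358280  c=𝟙ᵀy=90.239454  D=ac−b²=16.228435
λ₁=(c·0.127−b)/D = (90.239454·0.127−9.358280)/16.228435 = 0.129534
λ₂=(a−b·0.127)/D = (1.150338−9.358280·0.127)/16.228435 = -0.002352
w* = 0.129534·x + -0.002352·y:
  w_0 = 0.129534·2.9381 + -0.002352·15.4843 = 0.3442  (Unilever)
  w_1 = 0.129534·0.2836 + -0.002352·10.8581 = 0.0112  (Starbucks)
  w_2 = 0.129534·1.6584 + -0.002352·19.2242 = 0.1696  (Nike)
  w_3 = 0.129534·0.4549 + -0.002352·5.1764 = 0.0468  (Disney)
  w_4 = 0.129534·2.5742 + -0.002352·23.1365 = 0.2790  (Merck)
  w_5 = 0.129534·1.4490 + -0.002352·16.3599 = 0.1492  (Lockheed)
Σw_i=1.0000  μᵀw=0.1270
σ²=wᵀΣw=λ₁·μ_p+λ₂ = 0.129534·0.127 + -0.002352 = 0.014099 ≈ 0.0141


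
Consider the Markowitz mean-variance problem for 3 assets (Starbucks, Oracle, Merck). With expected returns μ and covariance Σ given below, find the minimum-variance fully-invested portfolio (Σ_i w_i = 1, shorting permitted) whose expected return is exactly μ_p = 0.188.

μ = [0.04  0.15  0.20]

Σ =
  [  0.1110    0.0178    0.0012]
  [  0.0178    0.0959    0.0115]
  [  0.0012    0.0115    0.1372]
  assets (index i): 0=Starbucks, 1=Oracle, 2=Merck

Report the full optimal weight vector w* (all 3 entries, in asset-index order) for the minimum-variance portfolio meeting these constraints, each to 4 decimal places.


u=Σ⁻¹μ = [0.1245  1.3802  1.3409]
v=Σ⁻¹𝟙 = [7.6186  8.2301  6.5322]
a=μᵀu=0.480203  b=𝟙ᵀu=2.845693  c=𝟙ᵀv=22.380883  D=ac−b²=2.649394
λ₁=(c·0.188−b)/D = (22.380883·0.188−2.845693)/2.649394 = 0.514047
λ₂=(a−b·0.188)/D = (0.480203−2.845693·0.188)/2.649394 = -0.020679
w* = 0.514047·u + -0.020679·v:
  w_0 = 0.514047·0.1245 + -0.020679·7.6186 = -0.0935  (Starbucks)
  w_1 = 0.514047·1.3802 + -0.020679·8.2301 = 0.5393  (Oracle)
  w_2 = 0.514047·1.3409 + -0.020679·6.5322 = 0.5542  (Merck)
Σw_i=1.0000  μᵀw=0.1880
σ²=wᵀΣw=λ₁·μ_p+λ₂ = 0.514047·0.188 + -0.020679 = 0.075962 ≈ 0.0760

-0.0935  0.5393  0.5542


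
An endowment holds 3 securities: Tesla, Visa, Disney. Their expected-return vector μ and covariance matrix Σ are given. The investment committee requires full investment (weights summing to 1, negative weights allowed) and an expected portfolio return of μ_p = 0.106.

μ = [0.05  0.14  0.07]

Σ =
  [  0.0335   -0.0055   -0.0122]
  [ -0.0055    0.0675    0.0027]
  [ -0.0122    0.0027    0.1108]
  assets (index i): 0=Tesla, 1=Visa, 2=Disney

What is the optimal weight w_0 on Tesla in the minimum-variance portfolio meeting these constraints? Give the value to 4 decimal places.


0.2795

x=Σ⁻¹μ = [2.1533  2.2169  0.8148]
y=Σ⁻¹𝟙 = [37.3286  17.3479  12.7127]
a=μᵀx=0.475072  b=𝟙ᵀx=5.185027  c=𝟙ᵀy=67.389238  D=ac−b²=5.130229
λ₁=(c·0.106−b)/D = (67.389238·0.106−5.185027)/5.130229 = 0.381705
λ₂=(a−b·0.106)/D = (0.475072−5.185027·0.106)/5.130229 = -0.014530
w* = 0.381705·x + -0.014530·y:
  w_0 = 0.381705·2.1533 + -0.014530·37.3286 = 0.2795  (Tesla)
  w_1 = 0.381705·2.2169 + -0.014530·17.3479 = 0.5942  (Visa)
  w_2 = 0.381705·0.8148 + -0.014530·12.7127 = 0.1263  (Disney)
Σw_i=1.0000  μᵀw=0.1060
σ²=wᵀΣw=λ₁·μ_p+λ₂ = 0.381705·0.106 + -0.014530 = 0.025931 ≈ 0.0259


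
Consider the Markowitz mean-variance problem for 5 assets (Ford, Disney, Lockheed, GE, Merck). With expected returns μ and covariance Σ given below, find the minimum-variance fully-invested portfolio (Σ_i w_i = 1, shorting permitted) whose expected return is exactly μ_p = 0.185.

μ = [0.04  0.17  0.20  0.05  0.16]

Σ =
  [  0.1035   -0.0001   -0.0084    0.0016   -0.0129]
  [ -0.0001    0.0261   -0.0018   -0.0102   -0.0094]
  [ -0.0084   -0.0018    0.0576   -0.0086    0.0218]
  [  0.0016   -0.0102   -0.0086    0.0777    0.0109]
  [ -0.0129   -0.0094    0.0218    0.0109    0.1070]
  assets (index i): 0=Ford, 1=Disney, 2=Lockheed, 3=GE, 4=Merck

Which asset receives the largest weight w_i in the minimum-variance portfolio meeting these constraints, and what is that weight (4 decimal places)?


Disney (0.6214)

u=Σ⁻¹μ = [0.8286  7.9948  3.6050  1.8826  1.3713]
v=Σ⁻¹𝟙 = [12.1790  50.9611  20.3199  20.2837  9.0848]
a=μᵀu=2.426796  b=𝟙ᵀu=15.682276  c=𝟙ᵀv=112.828461  D=ac−b²=27.877880
λ₁=(c·0.185−b)/D = (112.828461·0.185−15.682276)/27.877880 = 0.186205
λ₂=(a−b·0.185)/D = (2.426796−15.682276·0.185)/27.877880 = -0.017018
w* = 0.186205·u + -0.017018·v:
  w_0 = 0.186205·0.8286 + -0.017018·12.1790 = -0.0530  (Ford)
  w_1 = 0.186205·7.9948 + -0.017018·50.9611 = 0.6214  (Disney)
  w_2 = 0.186205·3.6050 + -0.017018·20.3199 = 0.3255  (Lockheed)
  w_3 = 0.186205·1.8826 + -0.017018·20.2837 = 0.0054  (GE)
  w_4 = 0.186205·1.3713 + -0.017018·9.0848 = 0.1007  (Merck)
Σw_i=1.0000  μᵀw=0.1850
σ²=wᵀΣw=λ₁·μ_p+λ₂ = 0.186205·0.185 + -0.017018 = 0.017430 ≈ 0.0174


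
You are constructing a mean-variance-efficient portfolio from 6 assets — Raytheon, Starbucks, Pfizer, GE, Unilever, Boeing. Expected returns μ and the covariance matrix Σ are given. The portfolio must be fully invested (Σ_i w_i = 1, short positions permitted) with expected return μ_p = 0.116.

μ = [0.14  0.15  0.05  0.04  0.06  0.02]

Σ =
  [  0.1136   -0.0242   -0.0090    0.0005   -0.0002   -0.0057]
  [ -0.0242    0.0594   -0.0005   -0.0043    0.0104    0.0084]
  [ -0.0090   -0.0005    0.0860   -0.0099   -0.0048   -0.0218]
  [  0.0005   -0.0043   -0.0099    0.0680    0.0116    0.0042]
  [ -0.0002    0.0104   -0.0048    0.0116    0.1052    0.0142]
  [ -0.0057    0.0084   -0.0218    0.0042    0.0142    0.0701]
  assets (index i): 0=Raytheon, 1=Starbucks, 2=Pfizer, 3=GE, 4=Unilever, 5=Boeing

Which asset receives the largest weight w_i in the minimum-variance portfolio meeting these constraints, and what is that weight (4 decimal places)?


p=Σ⁻¹μ = [2.0376  3.3627  0.9941  0.8878  0.1524  0.2731]
q=Σ⁻¹𝟙 = [15.7677  21.4953  19.9934  17.0901  4.0985  17.3351]
a=μᵀp=0.889487  b=𝟙ᵀp=7.707669  c=𝟙ᵀq=95.780208  D=ac−b²=25.787101
λ₁=(c·0.116−b)/D = (95.780208·0.116−7.707669)/25.787101 = 0.131959
λ₂=(a−b·0.116)/D = (0.889487−7.707669·0.116)/25.787101 = -0.000178
w* = 0.131959·p + -0.000178·q:
  w_0 = 0.131959·2.0376 + -0.000178·15.7677 = 0.2661  (Raytheon)
  w_1 = 0.131959·3.3627 + -0.000178·21.4953 = 0.4399  (Starbucks)
  w_2 = 0.131959·0.9941 + -0.000178·19.9934 = 0.1276  (Pfizer)
  w_3 = 0.131959·0.8878 + -0.000178·17.0901 = 0.1141  (GE)
  w_4 = 0.131959·0.1524 + -0.000178·4.0985 = 0.0194  (Unilever)
  w_5 = 0.131959·0.2731 + -0.000178·17.3351 = 0.0329  (Boeing)
Σw_i=1.0000  μᵀw=0.1160
σ²=wᵀΣw=λ₁·μ_p+λ₂ = 0.131959·0.116 + -0.000178 = 0.015129 ≈ 0.0151

Starbucks (0.4399)


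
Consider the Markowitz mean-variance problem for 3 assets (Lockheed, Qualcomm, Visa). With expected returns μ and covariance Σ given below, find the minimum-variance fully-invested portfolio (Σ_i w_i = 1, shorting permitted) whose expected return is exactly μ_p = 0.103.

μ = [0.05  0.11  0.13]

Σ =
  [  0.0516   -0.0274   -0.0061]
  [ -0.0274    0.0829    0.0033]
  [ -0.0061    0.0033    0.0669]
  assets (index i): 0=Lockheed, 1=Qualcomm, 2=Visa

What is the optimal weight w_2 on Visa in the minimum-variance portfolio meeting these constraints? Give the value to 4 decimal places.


0.4200

u=Σ⁻¹μ = [2.2714  1.9960  2.0519]
v=Σ⁻¹𝟙 = [33.2612  22.3844  16.8763]
a=μᵀu=0.599870  b=𝟙ᵀu=6.319261  c=𝟙ᵀv=72.521871  D=ac−b²=3.570621
λ₁=(c·0.103−b)/D = (72.521871·0.103−6.319261)/3.570621 = 0.322211
λ₂=(a−b·0.103)/D = (0.599870−6.319261·0.103)/3.570621 = -0.014287
w* = 0.322211·u + -0.014287·v:
  w_0 = 0.322211·2.2714 + -0.014287·33.2612 = 0.2567  (Lockheed)
  w_1 = 0.322211·1.9960 + -0.014287·22.3844 = 0.3233  (Qualcomm)
  w_2 = 0.322211·2.0519 + -0.014287·16.8763 = 0.4200  (Visa)
Σw_i=1.0000  μᵀw=0.1030
σ²=wᵀΣw=λ₁·μ_p+λ₂ = 0.322211·0.103 + -0.014287 = 0.018901 ≈ 0.0189


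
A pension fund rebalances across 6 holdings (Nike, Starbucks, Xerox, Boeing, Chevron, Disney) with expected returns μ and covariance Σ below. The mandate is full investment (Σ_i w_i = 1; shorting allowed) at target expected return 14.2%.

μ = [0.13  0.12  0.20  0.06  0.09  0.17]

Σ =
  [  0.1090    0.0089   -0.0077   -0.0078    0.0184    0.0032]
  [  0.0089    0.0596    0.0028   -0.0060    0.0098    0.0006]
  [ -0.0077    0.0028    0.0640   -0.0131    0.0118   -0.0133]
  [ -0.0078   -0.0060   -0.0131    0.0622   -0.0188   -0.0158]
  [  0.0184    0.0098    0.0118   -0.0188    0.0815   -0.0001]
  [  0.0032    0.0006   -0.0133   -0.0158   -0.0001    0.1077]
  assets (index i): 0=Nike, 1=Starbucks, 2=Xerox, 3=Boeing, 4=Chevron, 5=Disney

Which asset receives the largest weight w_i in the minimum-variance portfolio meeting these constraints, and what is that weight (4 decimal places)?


Xerox (0.3222)

p=Σ⁻¹μ = [1.3770  1.7794  4.2294  3.0364  0.6706  2.4960]
q=Σ⁻¹𝟙 = [9.3193  15.2806  23.7239  31.5956  12.2022  16.4992]
a=μᵀp=1.905270  b=𝟙ᵀp=13.588767  c=𝟙ᵀq=108.620862  D=ac−b²=22.297456
λ₁=(c·0.142−b)/D = (108.620862·0.142−13.588767)/22.297456 = 0.082314
λ₂=(a−b·0.142)/D = (1.905270−13.588767·0.142)/22.297456 = -0.001091
w* = 0.082314·p + -0.001091·q:
  w_0 = 0.082314·1.3770 + -0.001091·9.3193 = 0.1032  (Nike)
  w_1 = 0.082314·1.7794 + -0.001091·15.2806 = 0.1298  (Starbucks)
  w_2 = 0.082314·4.2294 + -0.001091·23.7239 = 0.3222  (Xerox)
  w_3 = 0.082314·3.0364 + -0.001091·31.5956 = 0.2155  (Boeing)
  w_4 = 0.082314·0.6706 + -0.001091·12.2022 = 0.0419  (Chevron)
  w_5 = 0.082314·2.4960 + -0.001091·16.4992 = 0.1874  (Disney)
Σw_i=1.0000  μᵀw=0.1420
σ²=wᵀΣw=λ₁·μ_p+λ₂ = 0.082314·0.142 + -0.001091 = 0.010597 ≈ 0.0106


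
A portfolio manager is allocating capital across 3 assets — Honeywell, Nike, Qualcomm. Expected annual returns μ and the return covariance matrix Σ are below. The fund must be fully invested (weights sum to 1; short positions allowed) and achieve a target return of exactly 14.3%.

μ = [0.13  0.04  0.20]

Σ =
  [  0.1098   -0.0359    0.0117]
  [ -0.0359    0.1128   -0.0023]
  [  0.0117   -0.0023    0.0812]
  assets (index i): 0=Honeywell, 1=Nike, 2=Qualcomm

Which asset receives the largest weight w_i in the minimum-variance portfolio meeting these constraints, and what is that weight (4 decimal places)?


Qualcomm (0.4786)

g=Σ⁻¹μ = [1.1930  0.7815  2.3133]
h=Σ⁻¹𝟙 = [12.1822  12.9652  10.9272]
a=μᵀg=0.649004  b=𝟙ᵀg=4.287729  c=𝟙ᵀh=36.074544  D=ac−b²=5.027913
λ₁=(c·0.143−b)/D = (36.074544·0.143−4.287729)/5.027913 = 0.173219
λ₂=(a−b·0.143)/D = (0.649004−4.287729·0.143)/5.027913 = 0.007132
w* = 0.173219·g + 0.007132·h:
  w_0 = 0.173219·1.1930 + 0.007132·12.1822 = 0.2935  (Honeywell)
  w_1 = 0.173219·0.7815 + 0.007132·12.9652 = 0.2278  (Nike)
  w_2 = 0.173219·2.3133 + 0.007132·10.9272 = 0.4786  (Qualcomm)
Σw_i=1.0000  μᵀw=0.1430
σ²=wᵀΣw=λ₁·μ_p+λ₂ = 0.173219·0.143 + 0.007132 = 0.031902 ≈ 0.0319


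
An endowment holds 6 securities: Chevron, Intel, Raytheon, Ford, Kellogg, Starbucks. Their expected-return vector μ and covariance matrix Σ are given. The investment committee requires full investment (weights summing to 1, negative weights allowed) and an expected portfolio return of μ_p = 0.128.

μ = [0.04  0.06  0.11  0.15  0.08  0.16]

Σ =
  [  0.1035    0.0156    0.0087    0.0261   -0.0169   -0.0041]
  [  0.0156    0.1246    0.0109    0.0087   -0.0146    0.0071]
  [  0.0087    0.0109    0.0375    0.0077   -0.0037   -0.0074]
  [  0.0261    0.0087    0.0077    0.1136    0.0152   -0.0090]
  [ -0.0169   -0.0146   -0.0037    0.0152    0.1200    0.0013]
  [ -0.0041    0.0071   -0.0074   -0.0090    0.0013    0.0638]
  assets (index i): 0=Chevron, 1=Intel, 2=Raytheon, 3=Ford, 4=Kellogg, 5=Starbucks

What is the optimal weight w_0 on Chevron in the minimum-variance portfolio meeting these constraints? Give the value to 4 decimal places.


0.0235

p=Σ⁻¹μ = [0.0049  -0.0057  3.3364  1.2590  0.5769  3.0616]
q=Σ⁻¹𝟙 = [7.8342  4.3657  27.3558  5.0153  9.9662  19.3690]
a=μᵀp=1.091713  b=𝟙ᵀp=8.233074  c=𝟙ᵀq=73.906154  D=ac−b²=12.900820
λ₁=(c·0.128−b)/D = (73.906154·0.128−8.233074)/12.900820 = 0.095104
λ₂=(a−b·0.128)/D = (1.091713−8.233074·0.128)/12.900820 = 0.002936
w* = 0.095104·p + 0.002936·q:
  w_0 = 0.095104·0.0049 + 0.002936·7.8342 = 0.0235  (Chevron)
  w_1 = 0.095104·-0.0057 + 0.002936·4.3657 = 0.0123  (Intel)
  w_2 = 0.095104·3.3364 + 0.002936·27.3558 = 0.3976  (Raytheon)
  w_3 = 0.095104·1.2590 + 0.002936·5.0153 = 0.1345  (Ford)
  w_4 = 0.095104·0.5769 + 0.002936·9.9662 = 0.0841  (Kellogg)
  w_5 = 0.095104·3.0616 + 0.002936·19.3690 = 0.3480  (Starbucks)
Σw_i=1.0000  μᵀw=0.1280
σ²=wᵀΣw=λ₁·μ_p+λ₂ = 0.095104·0.128 + 0.002936 = 0.015109 ≈ 0.0151


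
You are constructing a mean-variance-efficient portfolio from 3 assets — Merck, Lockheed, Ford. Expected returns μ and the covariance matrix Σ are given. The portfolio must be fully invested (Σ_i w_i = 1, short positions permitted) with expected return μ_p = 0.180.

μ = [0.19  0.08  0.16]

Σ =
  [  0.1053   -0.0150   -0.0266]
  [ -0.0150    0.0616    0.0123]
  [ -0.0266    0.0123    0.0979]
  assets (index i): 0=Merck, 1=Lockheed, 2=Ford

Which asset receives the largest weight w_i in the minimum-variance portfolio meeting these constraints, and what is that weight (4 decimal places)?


x=Σ⁻¹μ = [2.5582  1.4940  2.1417]
y=Σ⁻¹𝟙 = [15.0448  17.4800  12.1061]
a=μᵀx=0.948250  b=𝟙ᵀx=6.193900  c=𝟙ᵀy=44.630960  D=ac−b²=3.956930
λ₁=(c·0.180−b)/D = (44.630960·0.180−6.193900)/3.956930 = 0.464924
λ₂=(a−b·0.180)/D = (0.948250−6.193900·0.180)/3.956930 = -0.042116
w* = 0.464924·x + -0.042116·y:
  w_0 = 0.464924·2.5582 + -0.042116·15.0448 = 0.5557  (Merck)
  w_1 = 0.464924·1.4940 + -0.042116·17.4800 = -0.0416  (Lockheed)
  w_2 = 0.464924·2.1417 + -0.042116·12.1061 = 0.4859  (Ford)
Σw_i=1.0000  μᵀw=0.1800
σ²=wᵀΣw=λ₁·μ_p+λ₂ = 0.464924·0.180 + -0.042116 = 0.041570 ≈ 0.0416

Merck (0.5557)


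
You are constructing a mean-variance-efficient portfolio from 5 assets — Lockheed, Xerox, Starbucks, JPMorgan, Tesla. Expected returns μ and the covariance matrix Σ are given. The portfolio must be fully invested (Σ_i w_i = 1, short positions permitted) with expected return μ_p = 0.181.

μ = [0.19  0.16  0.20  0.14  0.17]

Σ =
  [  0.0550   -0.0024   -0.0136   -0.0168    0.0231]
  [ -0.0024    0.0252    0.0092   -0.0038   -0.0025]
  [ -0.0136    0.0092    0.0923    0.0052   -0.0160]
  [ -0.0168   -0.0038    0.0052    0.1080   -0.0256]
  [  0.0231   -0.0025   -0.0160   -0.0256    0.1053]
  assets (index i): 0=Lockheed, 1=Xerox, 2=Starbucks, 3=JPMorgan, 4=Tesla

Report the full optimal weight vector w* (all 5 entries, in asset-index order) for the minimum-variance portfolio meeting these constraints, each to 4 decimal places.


p=Σ⁻¹μ = [4.3301  6.4666  2.3278  2.5076  1.7814]
q=Σ⁻¹𝟙 = [23.0870  41.3994  11.1080  16.4011  11.0901]
a=μᵀp=2.976839  b=𝟙ᵀp=17.413502  c=𝟙ᵀq=103.085598  D=ac−b²=3.639221
λ₁=(c·0.181−b)/D = (103.085598·0.181−17.413502)/3.639221 = 0.342104
λ₂=(a−b·0.181)/D = (2.976839−17.413502·0.181)/3.639221 = -0.048088
w* = 0.342104·p + -0.048088·q:
  w_0 = 0.342104·4.3301 + -0.048088·23.0870 = 0.3711  (Lockheed)
  w_1 = 0.342104·6.4666 + -0.048088·41.3994 = 0.2214  (Xerox)
  w_2 = 0.342104·2.3278 + -0.048088·11.1080 = 0.2622  (Starbucks)
  w_3 = 0.342104·2.5076 + -0.048088·16.4011 = 0.0691  (JPMorgan)
  w_4 = 0.342104·1.7814 + -0.048088·11.0901 = 0.0761  (Tesla)
Σw_i=1.0000  μᵀw=0.1810
σ²=wᵀΣw=λ₁·μ_p+λ₂ = 0.342104·0.181 + -0.048088 = 0.013832 ≈ 0.0138

0.3711  0.2214  0.2622  0.0691  0.0761


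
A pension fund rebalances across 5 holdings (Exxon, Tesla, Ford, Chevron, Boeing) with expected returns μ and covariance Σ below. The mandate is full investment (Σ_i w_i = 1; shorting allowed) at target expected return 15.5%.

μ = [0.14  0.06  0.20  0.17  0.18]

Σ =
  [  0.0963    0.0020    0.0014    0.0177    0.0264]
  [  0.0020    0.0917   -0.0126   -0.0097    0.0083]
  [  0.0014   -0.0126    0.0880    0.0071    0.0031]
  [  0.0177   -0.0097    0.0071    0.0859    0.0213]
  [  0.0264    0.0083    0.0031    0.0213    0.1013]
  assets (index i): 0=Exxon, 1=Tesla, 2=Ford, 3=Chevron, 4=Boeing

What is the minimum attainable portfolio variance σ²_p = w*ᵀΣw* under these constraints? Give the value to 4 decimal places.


0.0227

x=Σ⁻¹μ = [0.8294  0.9996  2.2459  1.4620  1.1027]
y=Σ⁻¹𝟙 = [6.9167  13.0183  12.1856  9.5322  4.6252]
a=μᵀx=1.072287  b=𝟙ᵀx=6.639567  c=𝟙ᵀy=46.278004  D=ac−b²=5.539469
λ₁=(c·0.155−b)/D = (46.278004·0.155−6.639567)/5.539469 = 0.096313
λ₂=(a−b·0.155)/D = (1.072287−6.639567·0.155)/5.539469 = 0.007790
w* = 0.096313·x + 0.007790·y:
  w_0 = 0.096313·0.8294 + 0.007790·6.9167 = 0.1338  (Exxon)
  w_1 = 0.096313·0.9996 + 0.007790·13.0183 = 0.1977  (Tesla)
  w_2 = 0.096313·2.2459 + 0.007790·12.1856 = 0.3112  (Ford)
  w_3 = 0.096313·1.4620 + 0.007790·9.5322 = 0.2151  (Chevron)
  w_4 = 0.096313·1.1027 + 0.007790·4.6252 = 0.1422  (Boeing)
Σw_i=1.0000  μᵀw=0.1550
σ²=wᵀΣw=λ₁·μ_p+λ₂ = 0.096313·0.155 + 0.007790 = 0.022719 ≈ 0.0227


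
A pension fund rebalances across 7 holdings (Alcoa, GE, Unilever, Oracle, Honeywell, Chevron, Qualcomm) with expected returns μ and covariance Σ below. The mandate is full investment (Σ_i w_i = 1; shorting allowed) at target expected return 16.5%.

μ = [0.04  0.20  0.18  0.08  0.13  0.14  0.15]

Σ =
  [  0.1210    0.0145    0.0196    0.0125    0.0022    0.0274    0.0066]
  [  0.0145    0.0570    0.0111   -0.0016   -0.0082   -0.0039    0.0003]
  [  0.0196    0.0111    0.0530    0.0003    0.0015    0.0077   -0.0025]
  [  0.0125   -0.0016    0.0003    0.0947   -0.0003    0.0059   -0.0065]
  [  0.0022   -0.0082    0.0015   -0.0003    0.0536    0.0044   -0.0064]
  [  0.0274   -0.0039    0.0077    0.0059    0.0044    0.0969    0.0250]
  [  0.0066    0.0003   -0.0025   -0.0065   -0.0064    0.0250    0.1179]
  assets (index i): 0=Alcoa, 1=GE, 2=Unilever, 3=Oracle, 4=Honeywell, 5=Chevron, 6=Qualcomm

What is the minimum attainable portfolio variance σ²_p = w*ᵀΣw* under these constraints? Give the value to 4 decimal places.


0.0133

p=Σ⁻¹μ = [-1.0714  3.7713  2.8124  1.0749  3.0453  1.1190  1.3696]
q=Σ⁻¹𝟙 = [0.4571  18.5468  13.7312  11.1137  21.7847  5.7890  9.2679]
a=μᵀp=2.061602  b=𝟙ᵀp=12.121015  c=𝟙ᵀq=80.690355  D=ac−b²=19.432387
λ₁=(c·0.165−b)/D = (80.690355·0.165−12.121015)/19.432387 = 0.061387
λ₂=(a−b·0.165)/D = (2.061602−12.121015·0.165)/19.432387 = 0.003172
w* = 0.061387·p + 0.003172·q:
  w_0 = 0.061387·-1.0714 + 0.003172·0.4571 = -0.0643  (Alcoa)
  w_1 = 0.061387·3.7713 + 0.003172·18.5468 = 0.2903  (GE)
  w_2 = 0.061387·2.8124 + 0.003172·13.7312 = 0.2162  (Unilever)
  w_3 = 0.061387·1.0749 + 0.003172·11.1137 = 0.1012  (Oracle)
  w_4 = 0.061387·3.0453 + 0.003172·21.7847 = 0.2560  (Honeywell)
  w_5 = 0.061387·1.1190 + 0.003172·5.7890 = 0.0871  (Chevron)
  w_6 = 0.061387·1.3696 + 0.003172·9.2679 = 0.1135  (Qualcomm)
Σw_i=1.0000  μᵀw=0.1650
σ²=wᵀΣw=λ₁·μ_p+λ₂ = 0.061387·0.165 + 0.003172 = 0.013301 ≈ 0.0133


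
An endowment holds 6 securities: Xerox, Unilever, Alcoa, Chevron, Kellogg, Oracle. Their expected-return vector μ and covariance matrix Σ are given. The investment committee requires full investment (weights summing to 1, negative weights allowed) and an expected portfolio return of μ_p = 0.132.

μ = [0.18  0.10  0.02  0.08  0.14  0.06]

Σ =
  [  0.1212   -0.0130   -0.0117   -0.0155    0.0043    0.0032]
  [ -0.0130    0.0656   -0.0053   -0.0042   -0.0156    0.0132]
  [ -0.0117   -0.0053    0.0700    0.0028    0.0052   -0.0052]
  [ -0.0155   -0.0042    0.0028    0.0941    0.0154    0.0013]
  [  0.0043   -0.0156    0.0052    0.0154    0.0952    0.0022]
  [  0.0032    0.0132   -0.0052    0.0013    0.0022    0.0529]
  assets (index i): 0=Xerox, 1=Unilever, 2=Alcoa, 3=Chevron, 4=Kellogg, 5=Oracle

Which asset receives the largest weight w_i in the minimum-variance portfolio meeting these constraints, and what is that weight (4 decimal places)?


p=Σ⁻¹μ = [1.8516  2.2913  0.6453  0.9772  1.5593  0.4250]
q=Σ⁻¹𝟙 = [12.7511  19.4149  17.7609  11.2322  9.9912  14.3420]
a=μᵀp=0.897307  b=𝟙ᵀp=7.749775  c=𝟙ᵀq=85.492323  D=ac−b²=16.653877
λ₁=(c·0.132−b)/D = (85.492323·0.132−7.749775)/16.653877 = 0.212276
λ₂=(a−b·0.132)/D = (0.897307−7.749775·0.132)/16.653877 = -0.007546
w* = 0.212276·p + -0.007546·q:
  w_0 = 0.212276·1.8516 + -0.007546·12.7511 = 0.2968  (Xerox)
  w_1 = 0.212276·2.2913 + -0.007546·19.4149 = 0.3399  (Unilever)
  w_2 = 0.212276·0.6453 + -0.007546·17.7609 = 0.0030  (Alcoa)
  w_3 = 0.212276·0.9772 + -0.007546·11.2322 = 0.1227  (Chevron)
  w_4 = 0.212276·1.5593 + -0.007546·9.9912 = 0.2556  (Kellogg)
  w_5 = 0.212276·0.4250 + -0.007546·14.3420 = -0.0180  (Oracle)
Σw_i=1.0000  μᵀw=0.1320
σ²=wᵀΣw=λ₁·μ_p+λ₂ = 0.212276·0.132 + -0.007546 = 0.020475 ≈ 0.0205

Unilever (0.3399)


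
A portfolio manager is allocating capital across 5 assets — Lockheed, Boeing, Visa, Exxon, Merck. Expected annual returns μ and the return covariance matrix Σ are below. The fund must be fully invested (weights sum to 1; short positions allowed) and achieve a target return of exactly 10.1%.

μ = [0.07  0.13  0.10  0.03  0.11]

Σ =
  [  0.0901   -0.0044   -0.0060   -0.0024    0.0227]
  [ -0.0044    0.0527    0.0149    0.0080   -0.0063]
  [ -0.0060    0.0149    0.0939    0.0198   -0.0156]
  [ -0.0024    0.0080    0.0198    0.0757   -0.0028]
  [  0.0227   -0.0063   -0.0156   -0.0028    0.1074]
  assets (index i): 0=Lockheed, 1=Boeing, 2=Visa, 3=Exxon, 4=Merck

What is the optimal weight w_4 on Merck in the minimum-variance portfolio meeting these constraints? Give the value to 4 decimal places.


0.1951

u=Σ⁻¹μ = [0.6631  2.4044  0.9259  -0.0361  1.1586]
v=Σ⁻¹𝟙 = [10.3304  17.1871  8.0710  9.9641  9.5678]
a=μᵀu=0.577944  b=𝟙ᵀu=5.115937  c=𝟙ᵀv=55.120438  D=ac−b²=5.683712
λ₁=(c·0.101−b)/D = (55.120438·0.101−5.115937)/5.683712 = 0.079390
λ₂=(a−b·0.101)/D = (0.577944−5.115937·0.101)/5.683712 = 0.010774
w* = 0.079390·u + 0.010774·v:
  w_0 = 0.079390·0.6631 + 0.010774·10.3304 = 0.1639  (Lockheed)
  w_1 = 0.079390·2.4044 + 0.010774·17.1871 = 0.3760  (Boeing)
  w_2 = 0.079390·0.9259 + 0.010774·8.0710 = 0.1605  (Visa)
  w_3 = 0.079390·-0.0361 + 0.010774·9.9641 = 0.1045  (Exxon)
  w_4 = 0.079390·1.1586 + 0.010774·9.5678 = 0.1951  (Merck)
Σw_i=1.0000  μᵀw=0.1010
σ²=wᵀΣw=λ₁·μ_p+λ₂ = 0.079390·0.101 + 0.010774 = 0.018792 ≈ 0.0188


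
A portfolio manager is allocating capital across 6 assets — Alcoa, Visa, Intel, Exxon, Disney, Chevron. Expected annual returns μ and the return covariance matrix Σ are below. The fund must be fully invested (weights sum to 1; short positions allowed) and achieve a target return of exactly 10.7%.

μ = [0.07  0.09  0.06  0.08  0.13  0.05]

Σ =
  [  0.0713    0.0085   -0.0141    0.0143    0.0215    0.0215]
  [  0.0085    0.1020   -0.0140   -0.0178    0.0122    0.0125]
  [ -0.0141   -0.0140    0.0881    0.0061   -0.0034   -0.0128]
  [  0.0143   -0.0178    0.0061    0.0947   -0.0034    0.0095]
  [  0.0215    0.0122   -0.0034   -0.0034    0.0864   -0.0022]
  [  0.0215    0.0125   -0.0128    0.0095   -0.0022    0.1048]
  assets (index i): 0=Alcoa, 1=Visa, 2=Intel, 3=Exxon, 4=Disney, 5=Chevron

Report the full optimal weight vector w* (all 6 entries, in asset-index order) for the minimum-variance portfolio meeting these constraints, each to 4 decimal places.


p=Σ⁻¹μ = [0.3502  0.9344  0.9257  0.9217  1.3672  0.3520]
q=Σ⁻¹𝟙 = [8.7448  10.8751  15.2502  9.8623  9.0444  7.6093]
a=μᵀp=0.433220  b=𝟙ᵀp=4.851131  c=𝟙ᵀq=61.386152  D=ac−b²=3.060224
λ₁=(c·0.107−b)/D = (61.386152·0.107−4.851131)/3.060224 = 0.561131
λ₂=(a−b·0.107)/D = (0.433220−4.851131·0.107)/3.060224 = -0.028054
w* = 0.561131·p + -0.028054·q:
  w_0 = 0.561131·0.3502 + -0.028054·8.7448 = -0.0488  (Alcoa)
  w_1 = 0.561131·0.9344 + -0.028054·10.8751 = 0.2192  (Visa)
  w_2 = 0.561131·0.9257 + -0.028054·15.2502 = 0.0916  (Intel)
  w_3 = 0.561131·0.9217 + -0.028054·9.8623 = 0.2405  (Exxon)
  w_4 = 0.561131·1.3672 + -0.028054·9.0444 = 0.5135  (Disney)
  w_5 = 0.561131·0.3520 + -0.028054·7.6093 = -0.0159  (Chevron)
Σw_i=1.0000  μᵀw=0.1070
σ²=wᵀΣw=λ₁·μ_p+λ₂ = 0.561131·0.107 + -0.028054 = 0.031987 ≈ 0.0320

-0.0488  0.2192  0.0916  0.2405  0.5135  -0.0159


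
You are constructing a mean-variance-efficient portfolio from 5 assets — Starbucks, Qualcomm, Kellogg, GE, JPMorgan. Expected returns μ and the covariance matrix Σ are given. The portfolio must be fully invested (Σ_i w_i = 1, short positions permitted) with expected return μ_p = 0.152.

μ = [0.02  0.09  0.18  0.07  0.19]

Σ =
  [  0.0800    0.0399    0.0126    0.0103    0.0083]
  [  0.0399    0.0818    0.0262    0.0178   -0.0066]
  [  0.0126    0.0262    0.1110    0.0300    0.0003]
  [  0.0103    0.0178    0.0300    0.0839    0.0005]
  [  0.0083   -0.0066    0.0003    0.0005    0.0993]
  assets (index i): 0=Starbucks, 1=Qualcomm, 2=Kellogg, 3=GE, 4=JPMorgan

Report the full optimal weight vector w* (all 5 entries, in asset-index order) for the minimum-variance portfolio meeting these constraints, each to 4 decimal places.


-0.0251  0.2453  0.2458  0.1273  0.4067

p=Σ⁻¹μ = [-0.7858  1.1680  1.3818  0.1767  2.0516]
q=Σ⁻¹𝟙 = [6.3700  6.7287  4.4973  8.0421  9.9312]
a=μᵀp=0.740316  b=𝟙ᵀp=3.992376  c=𝟙ᵀq=35.569280  D=ac−b²=10.393440
λ₁=(c·0.152−b)/D = (35.569280·0.152−3.992376)/10.393440 = 0.136062
λ₂=(a−b·0.152)/D = (0.740316−3.992376·0.152)/10.393440 = 0.012842
w* = 0.136062·p + 0.012842·q:
  w_0 = 0.136062·-0.7858 + 0.012842·6.3700 = -0.0251  (Starbucks)
  w_1 = 0.136062·1.1680 + 0.012842·6.7287 = 0.2453  (Qualcomm)
  w_2 = 0.136062·1.3818 + 0.012842·4.4973 = 0.2458  (Kellogg)
  w_3 = 0.136062·0.1767 + 0.012842·8.0421 = 0.1273  (GE)
  w_4 = 0.136062·2.0516 + 0.012842·9.9312 = 0.4067  (JPMorgan)
Σw_i=1.0000  μᵀw=0.1520
σ²=wᵀΣw=λ₁·μ_p+λ₂ = 0.136062·0.152 + 0.012842 = 0.033524 ≈ 0.0335


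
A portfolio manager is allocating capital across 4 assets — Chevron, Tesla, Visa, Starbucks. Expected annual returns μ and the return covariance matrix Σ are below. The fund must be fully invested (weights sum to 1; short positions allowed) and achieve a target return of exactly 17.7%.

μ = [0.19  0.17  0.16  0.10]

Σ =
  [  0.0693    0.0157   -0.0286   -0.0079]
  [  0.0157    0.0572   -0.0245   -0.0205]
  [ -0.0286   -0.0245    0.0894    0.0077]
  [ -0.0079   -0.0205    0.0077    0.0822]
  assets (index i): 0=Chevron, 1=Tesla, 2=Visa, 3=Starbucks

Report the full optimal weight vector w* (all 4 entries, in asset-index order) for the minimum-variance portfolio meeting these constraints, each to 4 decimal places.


p=Σ⁻¹μ = [3.6290  4.5149  3.9884  2.3177]
q=Σ⁻¹𝟙 = [19.8661  29.0977  23.8706  19.0954]
a=μᵀp=2.326956  b=𝟙ᵀp=14.449984  c=𝟙ᵀq=91.929682  D=ac−b²=5.114306
λ₁=(c·0.177−b)/D = (91.929682·0.177−14.449984)/5.114306 = 0.356171
λ₂=(a−b·0.177)/D = (2.326956−14.449984·0.177)/5.114306 = -0.045107
w* = 0.356171·p + -0.045107·q:
  w_0 = 0.356171·3.6290 + -0.045107·19.8661 = 0.3965  (Chevron)
  w_1 = 0.356171·4.5149 + -0.045107·29.0977 = 0.2956  (Tesla)
  w_2 = 0.356171·3.9884 + -0.045107·23.8706 = 0.3438  (Visa)
  w_3 = 0.356171·2.3177 + -0.045107·19.0954 = -0.0358  (Starbucks)
Σw_i=1.0000  μᵀw=0.1770
σ²=wᵀΣw=λ₁·μ_p+λ₂ = 0.356171·0.177 + -0.045107 = 0.017935 ≈ 0.0179

0.3965  0.2956  0.3438  -0.0358


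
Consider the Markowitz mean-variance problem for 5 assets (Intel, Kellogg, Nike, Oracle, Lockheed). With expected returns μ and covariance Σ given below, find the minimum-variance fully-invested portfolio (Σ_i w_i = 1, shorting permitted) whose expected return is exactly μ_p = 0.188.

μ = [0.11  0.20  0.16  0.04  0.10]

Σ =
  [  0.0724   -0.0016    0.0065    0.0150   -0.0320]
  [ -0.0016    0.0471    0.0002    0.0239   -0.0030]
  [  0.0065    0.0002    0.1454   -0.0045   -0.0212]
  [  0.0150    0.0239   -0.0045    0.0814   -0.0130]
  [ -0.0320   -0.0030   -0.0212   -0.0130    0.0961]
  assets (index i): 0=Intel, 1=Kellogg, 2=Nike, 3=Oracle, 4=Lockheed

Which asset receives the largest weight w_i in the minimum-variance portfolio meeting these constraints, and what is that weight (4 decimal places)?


g=Σ⁻¹μ = [2.7254  5.0112  1.2658  -1.0543  2.2412]
h=Σ⁻¹𝟙 = [21.4246  20.0563  9.1554  6.3146  21.0399]
a=μᵀg=1.686522  b=𝟙ᵀg=10.189394  c=𝟙ᵀh=77.990727  D=ac−b²=27.709301
λ₁=(c·0.188−b)/D = (77.990727·0.188−10.189394)/27.709301 = 0.161421
λ₂=(a−b·0.188)/D = (1.686522−10.189394·0.188)/27.709301 = -0.008267
w* = 0.161421·g + -0.008267·h:
  w_0 = 0.161421·2.7254 + -0.008267·21.4246 = 0.2628  (Intel)
  w_1 = 0.161421·5.0112 + -0.008267·20.0563 = 0.6431  (Kellogg)
  w_2 = 0.161421·1.2658 + -0.008267·9.1554 = 0.1286  (Nike)
  w_3 = 0.161421·-1.0543 + -0.008267·6.3146 = -0.2224  (Oracle)
  w_4 = 0.161421·2.2412 + -0.008267·21.0399 = 0.1878  (Lockheed)
Σw_i=1.0000  μᵀw=0.1880
σ²=wᵀΣw=λ₁·μ_p+λ₂ = 0.161421·0.188 + -0.008267 = 0.022080 ≈ 0.0221

Kellogg (0.6431)


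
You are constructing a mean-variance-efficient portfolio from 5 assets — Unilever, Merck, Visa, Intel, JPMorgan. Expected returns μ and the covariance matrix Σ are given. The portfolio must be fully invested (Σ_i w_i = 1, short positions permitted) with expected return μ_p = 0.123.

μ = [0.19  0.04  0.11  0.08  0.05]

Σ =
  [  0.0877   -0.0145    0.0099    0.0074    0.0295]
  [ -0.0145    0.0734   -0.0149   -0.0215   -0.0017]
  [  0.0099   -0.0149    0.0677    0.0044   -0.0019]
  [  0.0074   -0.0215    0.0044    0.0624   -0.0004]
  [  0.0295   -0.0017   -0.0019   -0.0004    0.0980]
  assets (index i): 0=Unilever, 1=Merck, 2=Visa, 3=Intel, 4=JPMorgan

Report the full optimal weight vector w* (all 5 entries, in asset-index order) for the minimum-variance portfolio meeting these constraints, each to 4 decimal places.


0.3946  0.2278  0.2352  0.1972  -0.0548

p=Σ⁻¹μ = [2.1727  1.7374  1.5892  1.5105  -0.0767]
q=Σ⁻¹𝟙 = [8.9132  25.8573  17.9213  22.6680  8.4096]
a=μᵀp=0.774120  b=𝟙ᵀp=6.933059  c=𝟙ᵀq=83.769383  D=ac−b²=16.780248
λ₁=(c·0.123−b)/D = (83.769383·0.123−6.933059)/16.780248 = 0.200866
λ₂=(a−b·0.123)/D = (0.774120−6.933059·0.123)/16.780248 = -0.004687
w* = 0.200866·p + -0.004687·q:
  w_0 = 0.200866·2.1727 + -0.004687·8.9132 = 0.3946  (Unilever)
  w_1 = 0.200866·1.7374 + -0.004687·25.8573 = 0.2278  (Merck)
  w_2 = 0.200866·1.5892 + -0.004687·17.9213 = 0.2352  (Visa)
  w_3 = 0.200866·1.5105 + -0.004687·22.6680 = 0.1972  (Intel)
  w_4 = 0.200866·-0.0767 + -0.004687·8.4096 = -0.0548  (JPMorgan)
Σw_i=1.0000  μᵀw=0.1230
σ²=wᵀΣw=λ₁·μ_p+λ₂ = 0.200866·0.123 + -0.004687 = 0.020020 ≈ 0.0200


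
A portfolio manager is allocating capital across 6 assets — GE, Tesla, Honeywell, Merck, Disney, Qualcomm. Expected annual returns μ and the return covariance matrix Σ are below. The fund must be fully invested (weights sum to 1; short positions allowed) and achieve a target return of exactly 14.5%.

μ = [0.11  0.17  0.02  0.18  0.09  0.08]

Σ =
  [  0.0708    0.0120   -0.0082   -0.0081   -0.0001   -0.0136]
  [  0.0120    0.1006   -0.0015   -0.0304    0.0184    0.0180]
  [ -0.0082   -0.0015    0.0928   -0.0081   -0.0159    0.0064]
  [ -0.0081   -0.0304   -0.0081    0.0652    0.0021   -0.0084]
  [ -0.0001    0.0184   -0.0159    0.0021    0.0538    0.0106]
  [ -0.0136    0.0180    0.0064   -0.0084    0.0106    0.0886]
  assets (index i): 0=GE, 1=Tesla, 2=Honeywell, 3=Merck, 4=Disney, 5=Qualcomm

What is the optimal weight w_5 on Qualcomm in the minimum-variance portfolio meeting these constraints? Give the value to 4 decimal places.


g=Σ⁻¹μ = [1.9159  2.4910  0.8638  4.3675  0.7209  0.9564]
h=Σ⁻¹𝟙 = [19.4475  10.5381  17.0067  25.6977  16.8106  11.3276]
a=μᵀg=1.579051  b=𝟙ᵀg=11.315589  c=𝟙ᵀh=100.828234  D=ac−b²=31.170371
λ₁=(c·0.145−b)/D = (100.828234·0.145−11.315589)/31.170371 = 0.106014
λ₂=(a−b·0.145)/D = (1.579051−11.315589·0.145)/31.170371 = -0.001980
w* = 0.106014·g + -0.001980·h:
  w_0 = 0.106014·1.9159 + -0.001980·19.4475 = 0.1646  (GE)
  w_1 = 0.106014·2.4910 + -0.001980·10.5381 = 0.2432  (Tesla)
  w_2 = 0.106014·0.8638 + -0.001980·17.0067 = 0.0579  (Honeywell)
  w_3 = 0.106014·4.3675 + -0.001980·25.6977 = 0.4121  (Merck)
  w_4 = 0.106014·0.7209 + -0.001980·16.8106 = 0.0431  (Disney)
  w_5 = 0.106014·0.9564 + -0.001980·11.3276 = 0.0790  (Qualcomm)
Σw_i=1.0000  μᵀw=0.1450
σ²=wᵀΣw=λ₁·μ_p+λ₂ = 0.106014·0.145 + -0.001980 = 0.013392 ≈ 0.0134

0.0790


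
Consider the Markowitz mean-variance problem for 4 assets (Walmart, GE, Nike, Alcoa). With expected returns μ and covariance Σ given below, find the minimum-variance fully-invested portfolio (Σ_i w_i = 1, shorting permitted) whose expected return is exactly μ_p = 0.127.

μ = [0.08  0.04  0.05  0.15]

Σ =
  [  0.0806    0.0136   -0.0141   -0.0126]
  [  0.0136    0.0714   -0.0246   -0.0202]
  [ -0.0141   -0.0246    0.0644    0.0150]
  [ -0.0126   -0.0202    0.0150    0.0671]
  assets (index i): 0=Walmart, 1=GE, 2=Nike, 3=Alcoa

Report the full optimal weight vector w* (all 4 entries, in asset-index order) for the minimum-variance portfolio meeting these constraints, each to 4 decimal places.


g=Σ⁻¹μ = [1.3482  1.4028  0.9805  2.6917]
h=Σ⁻¹𝟙 = [15.4897  24.9031  23.7751  19.9938]
a=μᵀg=0.616748  b=𝟙ᵀg=6.423129  c=𝟙ᵀh=84.161695  D=ac−b²=10.650008
λ₁=(c·0.127−b)/D = (84.161695·0.127−6.423129)/10.650008 = 0.400507
λ₂=(a−b·0.127)/D = (0.616748−6.423129·0.127)/10.650008 = -0.018684
w* = 0.400507·g + -0.018684·h:
  w_0 = 0.400507·1.3482 + -0.018684·15.4897 = 0.2505  (Walmart)
  w_1 = 0.400507·1.4028 + -0.018684·24.9031 = 0.0965  (GE)
  w_2 = 0.400507·0.9805 + -0.018684·23.7751 = -0.0515  (Nike)
  w_3 = 0.400507·2.6917 + -0.018684·19.9938 = 0.7045  (Alcoa)
Σw_i=1.0000  μᵀw=0.1270
σ²=wᵀΣw=λ₁·μ_p+λ₂ = 0.400507·0.127 + -0.018684 = 0.032180 ≈ 0.0322

0.2505  0.0965  -0.0515  0.7045
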